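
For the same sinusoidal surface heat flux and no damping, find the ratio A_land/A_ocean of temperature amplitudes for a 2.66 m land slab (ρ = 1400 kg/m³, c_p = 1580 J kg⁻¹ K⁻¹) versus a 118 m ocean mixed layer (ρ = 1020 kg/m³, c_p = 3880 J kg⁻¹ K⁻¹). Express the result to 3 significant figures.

C_ocean = 1020 × 3880 × 118 = 4.67×10^8 J/(m²·K).
C_land = 1400 × 1580 × 2.66 = 5.88×10^6 J/(m²·K).
Undamped amplitude ∝ 1/C, so A_land/A_ocean = C_ocean/C_land = 79.4.

79.4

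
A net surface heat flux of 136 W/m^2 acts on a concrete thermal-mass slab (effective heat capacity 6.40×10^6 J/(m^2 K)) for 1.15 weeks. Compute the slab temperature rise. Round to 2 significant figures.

Areal heat capacity C = 6.40×10^6 J/(m^2 K) (given).
Net heat input Q = F Δt = 136 × (1.15 weeks × 6.048×10^5 s/week) = 9.46×10^7 J/m².
ΔT = Q / C = 9.46×10^7 / 6.40×10^6 = 14.8 K.

15 K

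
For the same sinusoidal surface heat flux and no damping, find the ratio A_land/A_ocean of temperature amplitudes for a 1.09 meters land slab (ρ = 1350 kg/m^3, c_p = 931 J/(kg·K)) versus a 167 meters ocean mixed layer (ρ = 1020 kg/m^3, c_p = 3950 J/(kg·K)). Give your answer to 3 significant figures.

491

C_ocean = 1020 × 3950 × 167 = 6.73×10^8 J/(m²·K).
C_land = 1350 × 931 × 1.09 = 1.37×10^6 J/(m²·K).
Undamped amplitude ∝ 1/C, so A_land/A_ocean = C_ocean/C_land = 491.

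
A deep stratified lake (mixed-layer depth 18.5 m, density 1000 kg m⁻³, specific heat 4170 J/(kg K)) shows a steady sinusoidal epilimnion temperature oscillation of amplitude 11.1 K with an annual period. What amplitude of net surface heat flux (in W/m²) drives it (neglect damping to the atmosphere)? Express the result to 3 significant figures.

171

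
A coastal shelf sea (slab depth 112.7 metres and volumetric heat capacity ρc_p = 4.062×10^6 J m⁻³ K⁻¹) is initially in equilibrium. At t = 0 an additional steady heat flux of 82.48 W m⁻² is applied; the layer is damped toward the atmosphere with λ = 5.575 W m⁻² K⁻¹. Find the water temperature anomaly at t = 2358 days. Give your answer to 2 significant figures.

Areal heat capacity C = ρc_p × D = 4.062×10^6 × 112.7 = 4.58×10^8 J/(m²·K).
τ = C / λ = 4.58×10^8 / 5.575 = 8.21×10^7 s.
Equilibrium anomaly ΔT_eq = F / λ = 82.48 / 5.575 = 14.8 K.
t = 2358 days = 2.04×10^8 s, so t/τ = 2.48.
ΔT(t) = ΔT_eq (1 − e^(−t/τ)) = 14.8 × (1 − e^−2.48) = 13.6 K.

14 K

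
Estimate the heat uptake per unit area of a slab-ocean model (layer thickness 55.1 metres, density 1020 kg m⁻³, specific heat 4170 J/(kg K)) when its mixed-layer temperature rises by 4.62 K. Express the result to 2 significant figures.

1.1×10^9

Areal heat capacity C = ρ c_p D = 1020 × 4170 × 55.1 = 2.34×10^8 J/(m^2 K).
ΔQ = C ΔT = 2.34×10^8 × 4.62 = 1.08×10^9 J/m².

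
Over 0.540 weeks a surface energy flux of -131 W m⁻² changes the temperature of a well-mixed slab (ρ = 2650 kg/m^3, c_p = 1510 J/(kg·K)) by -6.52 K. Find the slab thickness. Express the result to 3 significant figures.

Heat input Q = F Δt = -131 × 3.27×10^5 s = -4.28×10^7 J/m².
Required areal heat capacity C = Q / ΔT = 6.56×10^6 J/(m²·K).
Depth D = C / (ρ c_p) = 6.56×10^6 / (2650 × 1510) = 1.64 m.

1.64 m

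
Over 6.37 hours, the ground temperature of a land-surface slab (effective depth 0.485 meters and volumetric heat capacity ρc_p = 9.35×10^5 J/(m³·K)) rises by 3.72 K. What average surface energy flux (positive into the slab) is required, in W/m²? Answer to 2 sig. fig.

74

Areal heat capacity C = ρc_p × D = 9.35×10^5 × 0.485 = 4.53×10^5 J/(m^2 K).
Required heat per unit area: Q = C ΔT = 4.53×10^5 × 3.72 = 1.69×10^6 J/m².
Flux F = Q / Δt = 1.69×10^6 / 22900 s = 73.6 W/m².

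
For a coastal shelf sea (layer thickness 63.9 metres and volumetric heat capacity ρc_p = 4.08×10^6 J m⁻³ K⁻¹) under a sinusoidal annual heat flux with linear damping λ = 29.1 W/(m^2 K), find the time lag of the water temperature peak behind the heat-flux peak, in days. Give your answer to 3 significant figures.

Areal heat capacity C = ρc_p × D = 4.08×10^6 × 63.9 = 2.61×10^8 J/(m²·K).
ω = 2π / 3.15×10^7 s = 1.99×10^-7 s⁻¹.
Phase lag φ = arctan(Cω/λ) = arctan(51.9/29.1) = 1.06 rad.
Time lag = φ / ω = 1.06 / 1.99×10^-7 = 5.32×10^6 s = 61.6 days.

61.6 days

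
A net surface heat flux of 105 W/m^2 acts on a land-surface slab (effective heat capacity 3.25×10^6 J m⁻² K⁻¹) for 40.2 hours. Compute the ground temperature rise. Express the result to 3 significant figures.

Areal heat capacity C = 3.25×10^6 J m⁻² K⁻¹ (given).
Net heat input Q = F Δt = 105 × (40.2 hours × 3600 s/hour) = 1.52×10^7 J/m².
ΔT = Q / C = 1.52×10^7 / 3.25×10^6 = 4.68 K.

4.68 K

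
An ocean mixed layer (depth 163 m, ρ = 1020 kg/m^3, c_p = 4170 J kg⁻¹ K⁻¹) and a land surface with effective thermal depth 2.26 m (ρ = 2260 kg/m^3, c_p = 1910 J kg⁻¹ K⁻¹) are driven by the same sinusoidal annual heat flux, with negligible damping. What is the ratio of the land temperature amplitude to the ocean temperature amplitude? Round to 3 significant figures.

C_ocean = 1020 × 4170 × 163 = 6.93×10^8 J/(m²·K).
C_land = 2260 × 1910 × 2.26 = 9.76×10^6 J/(m²·K).
Undamped amplitude ∝ 1/C, so A_land/A_ocean = C_ocean/C_land = 71.1.

71.1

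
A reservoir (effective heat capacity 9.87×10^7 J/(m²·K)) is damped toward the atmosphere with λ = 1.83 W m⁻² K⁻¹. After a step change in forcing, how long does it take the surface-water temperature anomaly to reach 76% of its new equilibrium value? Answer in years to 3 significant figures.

Areal heat capacity C = 9.87×10^7 J/(m²·K) (given).
τ = C / λ = 9.87×10^7 / 1.83 = 5.39×10^7 s.
Fraction reached: 1 − e^(−t/τ) = 0.76 ⇒ t = −τ ln(1 − 0.76) = τ × 1.43.
t = 7.70×10^7 s = 2.44 years.

2.44 years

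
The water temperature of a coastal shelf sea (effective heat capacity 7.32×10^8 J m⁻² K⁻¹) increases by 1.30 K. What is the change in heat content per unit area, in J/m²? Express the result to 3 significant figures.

9.52×10^8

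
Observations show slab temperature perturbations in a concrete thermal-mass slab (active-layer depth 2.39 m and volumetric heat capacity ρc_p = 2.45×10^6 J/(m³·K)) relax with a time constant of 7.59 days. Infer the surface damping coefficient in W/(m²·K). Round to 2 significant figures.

Areal heat capacity C = ρc_p × D = 2.45×10^6 × 2.39 = 5.86×10^6 J/(m²·K).
τ = 7.59 days = 6.56×10^5 s.
λ = C / τ = 5.86×10^6 / 6.56×10^5 = 8.93 W/(m²·K).

8.9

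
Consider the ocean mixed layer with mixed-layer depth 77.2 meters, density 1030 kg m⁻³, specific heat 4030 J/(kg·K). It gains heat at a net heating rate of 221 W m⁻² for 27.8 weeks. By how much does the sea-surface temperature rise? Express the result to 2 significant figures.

12 K

Areal heat capacity C = ρ c_p D = 1030 × 4030 × 77.2 = 3.20×10^8 J m⁻² K⁻¹.
Net heat input Q = F Δt = 221 × (27.8 weeks × 6.048×10^5 s/week) = 3.72×10^9 J/m².
ΔT = Q / C = 3.72×10^9 / 3.20×10^8 = 11.6 K.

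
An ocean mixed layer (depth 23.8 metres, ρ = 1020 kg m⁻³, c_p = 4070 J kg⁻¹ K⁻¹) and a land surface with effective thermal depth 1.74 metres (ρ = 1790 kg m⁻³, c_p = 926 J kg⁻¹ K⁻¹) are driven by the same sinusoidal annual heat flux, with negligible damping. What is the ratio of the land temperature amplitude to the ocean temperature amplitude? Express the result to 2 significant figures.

34

C_ocean = 1020 × 4070 × 23.8 = 9.88×10^7 J/(m²·K).
C_land = 1790 × 926 × 1.74 = 2.88×10^6 J/(m²·K).
Undamped amplitude ∝ 1/C, so A_land/A_ocean = C_ocean/C_land = 34.3.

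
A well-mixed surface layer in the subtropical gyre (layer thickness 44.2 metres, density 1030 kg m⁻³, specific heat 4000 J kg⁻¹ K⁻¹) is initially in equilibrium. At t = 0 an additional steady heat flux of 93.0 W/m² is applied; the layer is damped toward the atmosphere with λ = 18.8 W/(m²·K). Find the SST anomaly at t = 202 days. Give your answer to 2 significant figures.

4.1 K

Areal heat capacity C = ρ c_p D = 1030 × 4000 × 44.2 = 1.82×10^8 J m⁻² K⁻¹.
τ = C / λ = 1.82×10^8 / 18.8 = 9.69×10^6 s.
Equilibrium anomaly ΔT_eq = F / λ = 93.0 / 18.8 = 4.95 K.
t = 202 days = 1.75×10^7 s, so t/τ = 1.80.
ΔT(t) = ΔT_eq (1 − e^(−t/τ)) = 4.95 × (1 − e^−1.80) = 4.13 K.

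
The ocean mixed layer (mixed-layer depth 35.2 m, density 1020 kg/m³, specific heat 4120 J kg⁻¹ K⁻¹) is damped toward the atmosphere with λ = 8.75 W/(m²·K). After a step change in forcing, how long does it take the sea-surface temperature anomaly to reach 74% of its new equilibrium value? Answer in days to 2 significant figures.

260 days

Areal heat capacity C = ρ c_p D = 1020 × 4120 × 35.2 = 1.48×10^8 J/(m²·K).
τ = C / λ = 1.48×10^8 / 8.75 = 1.69×10^7 s.
Fraction reached: 1 − e^(−t/τ) = 0.74 ⇒ t = −τ ln(1 − 0.74) = τ × 1.35.
t = 2.28×10^7 s = 264 days.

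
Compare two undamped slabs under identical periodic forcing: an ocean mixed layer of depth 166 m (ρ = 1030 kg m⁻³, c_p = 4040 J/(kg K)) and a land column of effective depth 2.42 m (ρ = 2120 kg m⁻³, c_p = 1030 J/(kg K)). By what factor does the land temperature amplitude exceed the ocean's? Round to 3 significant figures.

131

C_ocean = 1030 × 4040 × 166 = 6.91×10^8 J/(m²·K).
C_land = 2120 × 1030 × 2.42 = 5.28×10^6 J/(m²·K).
Undamped amplitude ∝ 1/C, so A_land/A_ocean = C_ocean/C_land = 131.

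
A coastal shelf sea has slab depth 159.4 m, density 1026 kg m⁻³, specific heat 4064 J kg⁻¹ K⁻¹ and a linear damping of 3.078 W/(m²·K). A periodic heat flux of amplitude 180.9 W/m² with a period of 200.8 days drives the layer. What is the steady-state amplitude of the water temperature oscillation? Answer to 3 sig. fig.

0.751 K

Areal heat capacity C = ρ c_p D = 1026 × 4064 × 159.4 = 6.65×10^8 J m⁻² K⁻¹.
Angular frequency ω = 2π / T = 2π / 1.73×10^7 s = 3.62×10^-7 s⁻¹.
√((Cω)² + λ²) = √((241)² + 3.078²) = 241 W/(m²·K).
Amplitude A = F₀ / √((Cω)²+λ²) = 180.9 / 241 = 0.751 K.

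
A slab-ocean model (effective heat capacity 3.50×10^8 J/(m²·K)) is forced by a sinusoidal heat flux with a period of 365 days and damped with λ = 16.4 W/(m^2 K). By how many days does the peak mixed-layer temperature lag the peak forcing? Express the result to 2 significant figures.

Areal heat capacity C = 3.50×10^8 J/(m²·K) (given).
ω = 2π / 3.15×10^7 s = 1.99×10^-7 s⁻¹.
Phase lag φ = arctan(Cω/λ) = arctan(69.7/16.4) = 1.34 rad.
Time lag = φ / ω = 1.34 / 1.99×10^-7 = 6.72×10^6 s = 77.8 days.

78 days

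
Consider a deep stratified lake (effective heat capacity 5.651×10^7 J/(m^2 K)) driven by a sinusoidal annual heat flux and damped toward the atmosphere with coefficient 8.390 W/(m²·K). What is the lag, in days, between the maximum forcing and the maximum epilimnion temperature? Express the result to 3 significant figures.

54.0 days

Areal heat capacity C = 5.651×10^7 J/(m^2 K) (given).
ω = 2π / 3.15×10^7 s = 1.99×10^-7 s⁻¹.
Phase lag φ = arctan(Cω/λ) = arctan(11.3/8.390) = 0.930 rad.
Time lag = φ / ω = 0.930 / 1.99×10^-7 = 4.67×10^6 s = 54.0 days.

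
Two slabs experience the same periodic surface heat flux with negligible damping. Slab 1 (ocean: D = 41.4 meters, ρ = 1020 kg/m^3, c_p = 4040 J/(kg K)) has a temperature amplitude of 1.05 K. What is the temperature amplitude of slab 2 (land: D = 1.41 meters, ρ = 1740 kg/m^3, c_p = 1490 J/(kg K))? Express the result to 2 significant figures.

49 K

C_ocean = 1.71×10^8 J/(m²·K); C_land = 3.66×10^6 J/(m²·K).
A ∝ 1/C ⇒ A_land = A_ocean × C_ocean/C_land = 1.05 × 46.7 = 49.0 K.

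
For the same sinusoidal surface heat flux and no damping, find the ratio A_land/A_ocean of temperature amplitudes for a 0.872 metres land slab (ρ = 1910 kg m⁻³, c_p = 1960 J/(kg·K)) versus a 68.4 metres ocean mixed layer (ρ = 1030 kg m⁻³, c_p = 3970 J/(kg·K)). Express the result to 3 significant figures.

85.7

C_ocean = 1030 × 3970 × 68.4 = 2.80×10^8 J/(m²·K).
C_land = 1910 × 1960 × 0.872 = 3.26×10^6 J/(m²·K).
Undamped amplitude ∝ 1/C, so A_land/A_ocean = C_ocean/C_land = 85.7.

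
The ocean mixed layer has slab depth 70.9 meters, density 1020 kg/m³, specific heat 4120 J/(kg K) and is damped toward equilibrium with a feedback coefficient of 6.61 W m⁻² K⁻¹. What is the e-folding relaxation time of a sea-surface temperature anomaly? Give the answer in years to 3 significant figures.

Areal heat capacity C = ρ c_p D = 1020 × 4120 × 70.9 = 2.98×10^8 J/(m²·K).
Relaxation time τ = C / λ = 2.98×10^8 / 6.61 = 4.51×10^7 s.
In years: 4.51×10^7 s / (3.156×10^7 s/year) = 1.43 years.

1.43 years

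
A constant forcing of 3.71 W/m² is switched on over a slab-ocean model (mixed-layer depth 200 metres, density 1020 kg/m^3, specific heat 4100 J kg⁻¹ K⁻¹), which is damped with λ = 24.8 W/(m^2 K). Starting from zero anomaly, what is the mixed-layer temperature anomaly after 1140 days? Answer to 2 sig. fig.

Areal heat capacity C = ρ c_p D = 1020 × 4100 × 200 = 8.36×10^8 J/(m^2 K).
τ = C / λ = 8.36×10^8 / 24.8 = 3.37×10^7 s.
Equilibrium anomaly ΔT_eq = F / λ = 3.71 / 24.8 = 0.150 K.
t = 1140 days = 9.85×10^7 s, so t/τ = 2.92.
ΔT(t) = ΔT_eq (1 − e^(−t/τ)) = 0.150 × (1 − e^−2.92) = 0.142 K.

0.14 K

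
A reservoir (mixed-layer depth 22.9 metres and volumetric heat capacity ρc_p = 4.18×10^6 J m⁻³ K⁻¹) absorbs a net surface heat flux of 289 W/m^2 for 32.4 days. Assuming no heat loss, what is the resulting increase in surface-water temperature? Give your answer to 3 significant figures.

8.45 K

Areal heat capacity C = ρc_p × D = 4.18×10^6 × 22.9 = 9.57×10^7 J m⁻² K⁻¹.
Net heat input Q = F Δt = 289 × (32.4 days × 86400 s/day) = 8.09×10^8 J/m².
ΔT = Q / C = 8.09×10^8 / 9.57×10^7 = 8.45 K.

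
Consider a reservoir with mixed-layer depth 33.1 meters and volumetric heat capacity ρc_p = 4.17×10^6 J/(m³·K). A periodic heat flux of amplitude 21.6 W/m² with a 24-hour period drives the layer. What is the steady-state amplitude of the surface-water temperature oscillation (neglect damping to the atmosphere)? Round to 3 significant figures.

0.00215 K

Areal heat capacity C = ρc_p × D = 4.17×10^6 × 33.1 = 1.38×10^8 J/(m^2 K).
Angular frequency ω = 2π / T = 2π / 86400 s = 7.27×10^-5 s⁻¹.
Cω = 1.38×10^8 × 7.27×10^-5 = 10000 W/(m²·K).
Amplitude A = F₀ / (Cω) = 21.6 / 10000 = 0.00215 K.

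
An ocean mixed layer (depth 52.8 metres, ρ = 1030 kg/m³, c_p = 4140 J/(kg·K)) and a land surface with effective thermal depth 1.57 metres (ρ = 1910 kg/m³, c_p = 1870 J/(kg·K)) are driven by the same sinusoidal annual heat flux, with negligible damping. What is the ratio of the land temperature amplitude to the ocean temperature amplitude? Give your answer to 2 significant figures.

40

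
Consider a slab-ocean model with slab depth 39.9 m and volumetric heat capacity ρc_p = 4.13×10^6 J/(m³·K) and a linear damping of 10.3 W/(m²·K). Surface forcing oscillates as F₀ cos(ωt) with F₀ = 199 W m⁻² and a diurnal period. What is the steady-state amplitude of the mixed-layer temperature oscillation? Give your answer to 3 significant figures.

0.0166 K

Areal heat capacity C = ρc_p × D = 4.13×10^6 × 39.9 = 1.65×10^8 J/(m²·K).
Angular frequency ω = 2π / T = 2π / 86400 s = 7.27×10^-5 s⁻¹.
√((Cω)² + λ²) = √((12000)² + 10.3²) = 12000 W/(m²·K).
Amplitude A = F₀ / √((Cω)²+λ²) = 199 / 12000 = 0.0166 K.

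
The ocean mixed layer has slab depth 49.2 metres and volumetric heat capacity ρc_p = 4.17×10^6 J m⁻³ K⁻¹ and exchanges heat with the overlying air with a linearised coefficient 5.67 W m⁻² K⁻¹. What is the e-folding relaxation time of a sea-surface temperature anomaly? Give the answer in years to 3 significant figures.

1.15 years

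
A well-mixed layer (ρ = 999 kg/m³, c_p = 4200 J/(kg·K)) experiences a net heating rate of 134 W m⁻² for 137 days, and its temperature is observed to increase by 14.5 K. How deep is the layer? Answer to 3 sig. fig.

26.1 m

Heat input Q = F Δt = 134 × 1.18×10^7 s = 1.59×10^9 J/m².
Required areal heat capacity C = Q / ΔT = 1.09×10^8 J/(m²·K).
Depth D = C / (ρ c_p) = 1.09×10^8 / (999 × 4200) = 26.1 m.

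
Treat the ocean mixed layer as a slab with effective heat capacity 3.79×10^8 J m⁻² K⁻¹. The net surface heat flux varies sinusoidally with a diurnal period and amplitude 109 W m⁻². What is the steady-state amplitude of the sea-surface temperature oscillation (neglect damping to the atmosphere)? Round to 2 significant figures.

Areal heat capacity C = 3.79×10^8 J m⁻² K⁻¹ (given).
Angular frequency ω = 2π / T = 2π / 86400 s = 7.27×10^-5 s⁻¹.
Cω = 3.79×10^8 × 7.27×10^-5 = 27600 W/(m²·K).
Amplitude A = F₀ / (Cω) = 109 / 27600 = 0.00395 K.

0.0040 K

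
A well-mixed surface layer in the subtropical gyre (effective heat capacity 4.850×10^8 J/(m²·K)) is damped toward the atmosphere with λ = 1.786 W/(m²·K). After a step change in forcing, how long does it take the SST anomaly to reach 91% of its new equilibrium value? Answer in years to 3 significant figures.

Areal heat capacity C = 4.850×10^8 J/(m²·K) (given).
τ = C / λ = 4.85×10^8 / 1.786 = 2.72×10^8 s.
Fraction reached: 1 − e^(−t/τ) = 0.91 ⇒ t = −τ ln(1 − 0.91) = τ × 2.41.
t = 6.54×10^8 s = 20.7 years.

20.7 years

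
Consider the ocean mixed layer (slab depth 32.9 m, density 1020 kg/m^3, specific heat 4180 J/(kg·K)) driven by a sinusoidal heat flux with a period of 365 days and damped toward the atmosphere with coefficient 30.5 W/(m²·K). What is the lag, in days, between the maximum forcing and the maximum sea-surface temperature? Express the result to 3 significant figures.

43.1 days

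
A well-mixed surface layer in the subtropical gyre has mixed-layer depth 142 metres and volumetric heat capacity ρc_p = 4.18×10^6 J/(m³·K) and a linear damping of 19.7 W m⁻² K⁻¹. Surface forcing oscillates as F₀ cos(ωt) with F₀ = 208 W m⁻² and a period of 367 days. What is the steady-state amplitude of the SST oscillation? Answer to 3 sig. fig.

Areal heat capacity C = ρc_p × D = 4.18×10^6 × 142 = 5.94×10^8 J/(m^2 K).
Angular frequency ω = 2π / T = 2π / 3.17×10^7 s = 1.98×10^-7 s⁻¹.
√((Cω)² + λ²) = √((118)² + 19.7²) = 119 W/(m²·K).
Amplitude A = F₀ / √((Cω)²+λ²) = 208 / 119 = 1.74 K.

1.74 K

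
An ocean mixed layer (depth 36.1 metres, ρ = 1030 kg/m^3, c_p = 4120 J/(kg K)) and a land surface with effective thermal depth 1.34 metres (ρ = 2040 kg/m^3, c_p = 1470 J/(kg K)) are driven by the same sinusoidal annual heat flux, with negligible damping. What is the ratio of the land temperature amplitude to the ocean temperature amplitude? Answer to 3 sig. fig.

C_ocean = 1030 × 4120 × 36.1 = 1.53×10^8 J/(m²·K).
C_land = 2040 × 1470 × 1.34 = 4.02×10^6 J/(m²·K).
Undamped amplitude ∝ 1/C, so A_land/A_ocean = C_ocean/C_land = 38.1.

38.1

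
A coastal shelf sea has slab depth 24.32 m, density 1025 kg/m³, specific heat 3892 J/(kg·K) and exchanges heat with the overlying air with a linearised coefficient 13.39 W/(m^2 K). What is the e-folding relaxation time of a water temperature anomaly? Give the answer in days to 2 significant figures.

84 days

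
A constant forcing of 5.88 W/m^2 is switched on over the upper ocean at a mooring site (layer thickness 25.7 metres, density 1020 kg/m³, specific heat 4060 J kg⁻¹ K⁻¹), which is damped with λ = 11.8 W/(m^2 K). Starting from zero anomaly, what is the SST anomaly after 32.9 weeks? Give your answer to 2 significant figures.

Areal heat capacity C = ρ c_p D = 1020 × 4060 × 25.7 = 1.06×10^8 J/(m²·K).
τ = C / λ = 1.06×10^8 / 11.8 = 9.02×10^6 s.
Equilibrium anomaly ΔT_eq = F / λ = 5.88 / 11.8 = 0.498 K.
t = 32.9 weeks = 1.99×10^7 s, so t/τ = 2.21.
ΔT(t) = ΔT_eq (1 − e^(−t/τ)) = 0.498 × (1 − e^−2.21) = 0.443 K.

0.44 K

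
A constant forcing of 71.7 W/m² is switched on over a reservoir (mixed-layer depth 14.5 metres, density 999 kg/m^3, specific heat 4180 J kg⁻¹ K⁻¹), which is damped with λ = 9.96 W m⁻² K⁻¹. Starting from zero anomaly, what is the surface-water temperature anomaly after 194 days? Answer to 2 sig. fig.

6.7 K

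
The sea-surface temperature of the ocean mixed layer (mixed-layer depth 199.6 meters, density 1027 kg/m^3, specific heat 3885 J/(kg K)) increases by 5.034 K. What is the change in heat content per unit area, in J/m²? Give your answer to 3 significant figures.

4.01×10^9

Areal heat capacity C = ρ c_p D = 1027 × 3885 × 199.6 = 7.96×10^8 J/(m²·K).
ΔQ = C ΔT = 7.96×10^8 × 5.034 = 4.01×10^9 J/m².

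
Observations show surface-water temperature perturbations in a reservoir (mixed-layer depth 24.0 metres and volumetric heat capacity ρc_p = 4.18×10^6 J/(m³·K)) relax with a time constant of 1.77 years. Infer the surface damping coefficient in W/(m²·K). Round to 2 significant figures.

Areal heat capacity C = ρc_p × D = 4.18×10^6 × 24.0 = 1.00×10^8 J/(m²·K).
τ = 1.77 years = 5.59×10^7 s.
λ = C / τ = 1.00×10^8 / 5.59×10^7 = 1.80 W/(m²·K).

1.8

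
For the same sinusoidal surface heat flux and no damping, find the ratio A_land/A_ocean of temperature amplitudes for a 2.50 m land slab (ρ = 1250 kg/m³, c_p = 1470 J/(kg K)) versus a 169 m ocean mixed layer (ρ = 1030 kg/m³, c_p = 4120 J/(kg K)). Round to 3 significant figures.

156

C_ocean = 1030 × 4120 × 169 = 7.17×10^8 J/(m²·K).
C_land = 1250 × 1470 × 2.50 = 4.59×10^6 J/(m²·K).
Undamped amplitude ∝ 1/C, so A_land/A_ocean = C_ocean/C_land = 156.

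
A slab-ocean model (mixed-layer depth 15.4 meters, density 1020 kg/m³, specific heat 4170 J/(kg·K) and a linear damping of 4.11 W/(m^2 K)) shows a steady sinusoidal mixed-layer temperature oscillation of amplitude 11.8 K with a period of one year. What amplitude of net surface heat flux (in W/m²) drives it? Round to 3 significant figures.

161

Areal heat capacity C = ρ c_p D = 1020 × 4170 × 15.4 = 6.55×10^7 J m⁻² K⁻¹.
ω = 2π / 3.15×10^7 s = 1.99×10^-7 s⁻¹.
√((Cω)² + λ²) = √((13.1)² + 4.11²) = 13.7 W/(m²·K).
F₀ = A × √((Cω)²+λ²) = 11.8 × 13.7 = 161 W/m².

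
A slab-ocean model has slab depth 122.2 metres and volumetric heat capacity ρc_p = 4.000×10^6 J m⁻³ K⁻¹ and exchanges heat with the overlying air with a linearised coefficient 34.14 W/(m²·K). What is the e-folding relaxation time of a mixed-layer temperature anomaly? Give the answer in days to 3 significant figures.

166 days

Areal heat capacity C = ρc_p × D = 4.000×10^6 × 122.2 = 4.89×10^8 J/(m²·K).
Relaxation time τ = C / λ = 4.89×10^8 / 34.14 = 1.43×10^7 s.
In days: 1.43×10^7 s / (86400 s/day) = 166 days.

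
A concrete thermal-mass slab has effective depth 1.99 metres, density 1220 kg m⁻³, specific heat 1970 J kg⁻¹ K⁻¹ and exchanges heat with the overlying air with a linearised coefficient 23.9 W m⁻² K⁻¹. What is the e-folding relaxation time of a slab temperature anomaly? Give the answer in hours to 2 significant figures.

Areal heat capacity C = ρ c_p D = 1220 × 1970 × 1.99 = 4.78×10^6 J/(m²·K).
Relaxation time τ = C / λ = 4.78×10^6 / 23.9 = 2.00×10^5 s.
In hours: 2.00×10^5 s / (3600 s/hour) = 55.6 hours.

56 hours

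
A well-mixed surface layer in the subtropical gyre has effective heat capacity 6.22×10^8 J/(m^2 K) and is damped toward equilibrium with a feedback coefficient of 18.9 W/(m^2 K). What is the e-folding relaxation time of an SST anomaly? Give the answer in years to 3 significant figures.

Areal heat capacity C = 6.22×10^8 J/(m^2 K) (given).
Relaxation time τ = C / λ = 6.22×10^8 / 18.9 = 3.29×10^7 s.
In years: 3.29×10^7 s / (3.156×10^7 s/year) = 1.04 years.

1.04 years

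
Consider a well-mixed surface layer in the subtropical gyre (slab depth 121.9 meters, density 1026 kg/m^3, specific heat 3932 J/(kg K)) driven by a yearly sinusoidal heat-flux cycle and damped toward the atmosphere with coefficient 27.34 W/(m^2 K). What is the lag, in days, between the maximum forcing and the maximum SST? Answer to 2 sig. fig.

75 days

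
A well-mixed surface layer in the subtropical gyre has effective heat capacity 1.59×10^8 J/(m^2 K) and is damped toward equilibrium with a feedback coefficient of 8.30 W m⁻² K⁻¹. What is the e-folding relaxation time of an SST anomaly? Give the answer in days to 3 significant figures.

Areal heat capacity C = 1.59×10^8 J/(m^2 K) (given).
Relaxation time τ = C / λ = 1.59×10^8 / 8.30 = 1.92×10^7 s.
In days: 1.92×10^7 s / (86400 s/day) = 222 days.

222 days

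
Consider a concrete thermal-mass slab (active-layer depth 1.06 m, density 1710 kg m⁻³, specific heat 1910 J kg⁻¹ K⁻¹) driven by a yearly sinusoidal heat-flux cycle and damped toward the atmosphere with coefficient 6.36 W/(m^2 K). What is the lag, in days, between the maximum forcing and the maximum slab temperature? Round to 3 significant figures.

6.28 days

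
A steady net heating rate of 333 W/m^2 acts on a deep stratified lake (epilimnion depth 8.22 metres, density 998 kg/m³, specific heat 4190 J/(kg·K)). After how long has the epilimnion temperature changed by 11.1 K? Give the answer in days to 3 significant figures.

Areal heat capacity C = ρ c_p D = 998 × 4190 × 8.22 = 3.44×10^7 J/(m²·K).
Time required: Δt = C ΔT / F = 3.44×10^7 × 11.1 / 333 = 1.15×10^6 s.
In days: 1.15×10^6 s / (86400 s/day) = 13.3 days.

13.3 days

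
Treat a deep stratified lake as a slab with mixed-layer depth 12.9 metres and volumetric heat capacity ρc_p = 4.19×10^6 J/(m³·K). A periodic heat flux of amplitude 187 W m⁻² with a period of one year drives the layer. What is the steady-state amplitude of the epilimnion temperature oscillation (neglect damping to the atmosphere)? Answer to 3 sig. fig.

Areal heat capacity C = ρc_p × D = 4.19×10^6 × 12.9 = 5.41×10^7 J/(m^2 K).
Angular frequency ω = 2π / T = 2π / 3.15×10^7 s = 1.99×10^-7 s⁻¹.
Cω = 5.41×10^7 × 1.99×10^-7 = 10.8 W/(m²·K).
Amplitude A = F₀ / (Cω) = 187 / 10.8 = 17.4 K.

17.4 K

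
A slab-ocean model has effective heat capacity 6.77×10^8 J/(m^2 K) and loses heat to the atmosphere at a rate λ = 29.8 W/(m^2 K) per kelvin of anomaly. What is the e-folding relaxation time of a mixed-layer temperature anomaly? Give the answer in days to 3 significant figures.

263 days

Areal heat capacity C = 6.77×10^8 J/(m^2 K) (given).
Relaxation time τ = C / λ = 6.77×10^8 / 29.8 = 2.27×10^7 s.
In days: 2.27×10^7 s / (86400 s/day) = 263 days.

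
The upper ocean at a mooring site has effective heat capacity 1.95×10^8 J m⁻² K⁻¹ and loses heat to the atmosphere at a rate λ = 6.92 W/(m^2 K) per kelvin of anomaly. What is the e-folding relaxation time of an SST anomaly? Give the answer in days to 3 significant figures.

Areal heat capacity C = 1.95×10^8 J m⁻² K⁻¹ (given).
Relaxation time τ = C / λ = 1.95×10^8 / 6.92 = 2.82×10^7 s.
In days: 2.82×10^7 s / (86400 s/day) = 326 days.

326 days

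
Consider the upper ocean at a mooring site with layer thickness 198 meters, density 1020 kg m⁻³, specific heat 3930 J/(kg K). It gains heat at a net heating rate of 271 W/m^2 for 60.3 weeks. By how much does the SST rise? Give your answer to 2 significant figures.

Areal heat capacity C = ρ c_p D = 1020 × 3930 × 198 = 7.94×10^8 J/(m^2 K).
Net heat input Q = F Δt = 271 × (60.3 weeks × 6.048×10^5 s/week) = 9.88×10^9 J/m².
ΔT = Q / C = 9.88×10^9 / 7.94×10^8 = 12.5 K.

12 K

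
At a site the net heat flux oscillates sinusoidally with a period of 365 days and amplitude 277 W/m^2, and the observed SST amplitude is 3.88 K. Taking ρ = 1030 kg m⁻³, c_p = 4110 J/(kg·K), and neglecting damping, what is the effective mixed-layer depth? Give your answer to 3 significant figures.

84.6 m

ω = 2π / 3.15×10^7 s = 1.99×10^-7 s⁻¹.
Required C = F₀ / (A ω) = 277 / (3.88 × 1.99×10^-7) = 3.58×10^8 J/(m²·K).
D = C / (ρ c_p) = 3.58×10^8 / (1030 × 4110) = 84.6 m.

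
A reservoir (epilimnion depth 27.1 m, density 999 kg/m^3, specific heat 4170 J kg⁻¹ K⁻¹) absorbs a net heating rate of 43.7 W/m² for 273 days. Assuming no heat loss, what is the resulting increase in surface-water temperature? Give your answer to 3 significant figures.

9.13 K

Areal heat capacity C = ρ c_p D = 999 × 4170 × 27.1 = 1.13×10^8 J m⁻² K⁻¹.
Net heat input Q = F Δt = 43.7 × (273 days × 86400 s/day) = 1.03×10^9 J/m².
ΔT = Q / C = 1.03×10^9 / 1.13×10^8 = 9.13 K.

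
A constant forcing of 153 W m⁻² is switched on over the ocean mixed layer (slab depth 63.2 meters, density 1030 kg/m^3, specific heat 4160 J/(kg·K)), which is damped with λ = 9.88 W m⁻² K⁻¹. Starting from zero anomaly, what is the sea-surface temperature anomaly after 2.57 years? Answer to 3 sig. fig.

14.7 K

Areal heat capacity C = ρ c_p D = 1030 × 4160 × 63.2 = 2.71×10^8 J/(m²·K).
τ = C / λ = 2.71×10^8 / 9.88 = 2.74×10^7 s.
Equilibrium anomaly ΔT_eq = F / λ = 153 / 9.88 = 15.5 K.
t = 2.57 years = 8.11×10^7 s, so t/τ = 2.96.
ΔT(t) = ΔT_eq (1 − e^(−t/τ)) = 15.5 × (1 − e^−2.96) = 14.7 K.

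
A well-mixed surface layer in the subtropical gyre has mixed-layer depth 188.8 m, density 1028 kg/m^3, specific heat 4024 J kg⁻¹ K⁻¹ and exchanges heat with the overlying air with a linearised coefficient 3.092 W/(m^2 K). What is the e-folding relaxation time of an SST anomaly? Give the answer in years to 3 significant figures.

8.00 years

Areal heat capacity C = ρ c_p D = 1028 × 4024 × 188.8 = 7.81×10^8 J/(m²·K).
Relaxation time τ = C / λ = 7.81×10^8 / 3.092 = 2.53×10^8 s.
In years: 2.53×10^8 s / (3.156×10^7 s/year) = 8.00 years.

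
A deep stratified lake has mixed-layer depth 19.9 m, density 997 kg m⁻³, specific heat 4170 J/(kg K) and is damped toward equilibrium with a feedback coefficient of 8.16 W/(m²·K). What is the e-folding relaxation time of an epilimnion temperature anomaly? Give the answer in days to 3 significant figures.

Areal heat capacity C = ρ c_p D = 997 × 4170 × 19.9 = 8.27×10^7 J/(m²·K).
Relaxation time τ = C / λ = 8.27×10^7 / 8.16 = 1.01×10^7 s.
In days: 1.01×10^7 s / (86400 s/day) = 117 days.

117 days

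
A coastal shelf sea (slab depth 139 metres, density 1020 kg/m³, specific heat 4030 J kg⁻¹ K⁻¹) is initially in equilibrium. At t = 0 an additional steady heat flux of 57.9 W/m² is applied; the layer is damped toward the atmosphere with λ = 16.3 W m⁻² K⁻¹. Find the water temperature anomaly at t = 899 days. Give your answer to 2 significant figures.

3.2 K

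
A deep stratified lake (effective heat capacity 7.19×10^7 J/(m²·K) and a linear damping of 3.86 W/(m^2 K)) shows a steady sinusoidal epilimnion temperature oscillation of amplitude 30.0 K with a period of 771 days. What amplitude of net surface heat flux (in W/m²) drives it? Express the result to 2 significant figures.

230

Areal heat capacity C = 7.19×10^7 J/(m²·K) (given).
ω = 2π / 6.66×10^7 s = 9.43×10^-8 s⁻¹.
√((Cω)² + λ²) = √((6.78)² + 3.86²) = 7.80 W/(m²·K).
F₀ = A × √((Cω)²+λ²) = 30.0 × 7.80 = 234 W/m².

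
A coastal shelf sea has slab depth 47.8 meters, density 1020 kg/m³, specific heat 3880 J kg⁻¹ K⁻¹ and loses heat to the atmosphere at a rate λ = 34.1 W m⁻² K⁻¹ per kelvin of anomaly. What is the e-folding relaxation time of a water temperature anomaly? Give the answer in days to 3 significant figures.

Areal heat capacity C = ρ c_p D = 1020 × 3880 × 47.8 = 1.89×10^8 J/(m^2 K).
Relaxation time τ = C / λ = 1.89×10^8 / 34.1 = 5.55×10^6 s.
In days: 5.55×10^6 s / (86400 s/day) = 64.2 days.

64.2 days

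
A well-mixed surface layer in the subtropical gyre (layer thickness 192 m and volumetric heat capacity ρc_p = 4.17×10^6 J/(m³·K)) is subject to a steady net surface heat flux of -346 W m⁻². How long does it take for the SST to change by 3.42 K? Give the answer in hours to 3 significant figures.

Areal heat capacity C = ρc_p × D = 4.17×10^6 × 192 = 8.01×10^8 J m⁻² K⁻¹.
Time required: Δt = C ΔT / F = 8.01×10^8 × -3.42 / -346 = 7.91×10^6 s.
In hours: 7.91×10^6 s / (3600 s/hour) = 2200 hours.

2200 hours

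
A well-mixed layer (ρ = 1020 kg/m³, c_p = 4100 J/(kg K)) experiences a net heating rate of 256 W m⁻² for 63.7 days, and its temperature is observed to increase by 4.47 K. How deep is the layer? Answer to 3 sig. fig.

Heat input Q = F Δt = 256 × 5.50×10^6 s = 1.41×10^9 J/m².
Required areal heat capacity C = Q / ΔT = 3.15×10^8 J/(m²·K).
Depth D = C / (ρ c_p) = 3.15×10^8 / (1020 × 4100) = 75.4 m.

75.4 m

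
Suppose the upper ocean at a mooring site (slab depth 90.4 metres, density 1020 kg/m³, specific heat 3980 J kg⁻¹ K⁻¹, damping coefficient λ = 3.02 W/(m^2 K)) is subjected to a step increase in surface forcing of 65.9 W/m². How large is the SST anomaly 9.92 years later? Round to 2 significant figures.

Areal heat capacity C = ρ c_p D = 1020 × 3980 × 90.4 = 3.67×10^8 J/(m²·K).
τ = C / λ = 3.67×10^8 / 3.02 = 1.22×10^8 s.
Equilibrium anomaly ΔT_eq = F / λ = 65.9 / 3.02 = 21.8 K.
t = 9.92 years = 3.13×10^8 s, so t/τ = 2.58.
ΔT(t) = ΔT_eq (1 − e^(−t/τ)) = 21.8 × (1 − e^−2.58) = 20.2 K.

20 K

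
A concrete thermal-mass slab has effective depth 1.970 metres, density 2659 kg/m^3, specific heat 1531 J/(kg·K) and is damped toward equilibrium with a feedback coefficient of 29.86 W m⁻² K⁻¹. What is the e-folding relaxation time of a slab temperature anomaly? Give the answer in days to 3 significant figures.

Areal heat capacity C = ρ c_p D = 2659 × 1531 × 1.970 = 8.02×10^6 J/(m^2 K).
Relaxation time τ = C / λ = 8.02×10^6 / 29.86 = 2.69×10^5 s.
In days: 2.69×10^5 s / (86400 s/day) = 3.11 days.

3.11 days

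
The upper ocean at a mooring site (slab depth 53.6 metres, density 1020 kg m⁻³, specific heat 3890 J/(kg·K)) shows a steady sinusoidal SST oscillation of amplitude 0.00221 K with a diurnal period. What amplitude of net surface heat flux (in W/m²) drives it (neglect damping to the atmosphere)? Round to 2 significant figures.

34

Areal heat capacity C = ρ c_p D = 1020 × 3890 × 53.6 = 2.13×10^8 J/(m^2 K).
ω = 2π / 86400 s = 7.27×10^-5 s⁻¹.
Cω = 2.13×10^8 × 7.27×10^-5 = 15500 W/(m²·K).
F₀ = A × Cω = 0.00221 × 15500 = 34.2 W/m².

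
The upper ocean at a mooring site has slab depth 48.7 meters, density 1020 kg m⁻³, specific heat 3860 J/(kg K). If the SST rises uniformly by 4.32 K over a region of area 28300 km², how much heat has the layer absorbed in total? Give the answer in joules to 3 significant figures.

2.34×10^19 J

Areal heat capacity C = ρ c_p D = 1020 × 3860 × 48.7 = 1.92×10^8 J m⁻² K⁻¹.
Heat per unit area: q = C ΔT = 1.92×10^8 × 4.32 = 8.28×10^8 J/m².
Total heat: Q = q × A = 8.28×10^8 × (28300 × 10⁶ m²) = 2.34×10^19 J.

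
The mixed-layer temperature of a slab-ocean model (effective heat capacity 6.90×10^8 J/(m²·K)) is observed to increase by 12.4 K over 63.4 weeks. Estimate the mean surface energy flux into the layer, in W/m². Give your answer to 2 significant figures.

220

Areal heat capacity C = 6.90×10^8 J/(m²·K) (given).
Required heat per unit area: Q = C ΔT = 6.90×10^8 × 12.4 = 8.56×10^9 J/m².
Flux F = Q / Δt = 8.56×10^9 / 3.83×10^7 s = 223 W/m².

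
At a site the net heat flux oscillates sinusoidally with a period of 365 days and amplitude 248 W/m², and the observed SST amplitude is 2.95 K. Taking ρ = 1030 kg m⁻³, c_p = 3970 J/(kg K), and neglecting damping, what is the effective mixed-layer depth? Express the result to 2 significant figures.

ω = 2π / 3.15×10^7 s = 1.99×10^-7 s⁻¹.
Required C = F₀ / (A ω) = 248 / (2.95 × 1.99×10^-7) = 4.22×10^8 J/(m²·K).
D = C / (ρ c_p) = 4.22×10^8 / (1030 × 3970) = 103 m.

100 m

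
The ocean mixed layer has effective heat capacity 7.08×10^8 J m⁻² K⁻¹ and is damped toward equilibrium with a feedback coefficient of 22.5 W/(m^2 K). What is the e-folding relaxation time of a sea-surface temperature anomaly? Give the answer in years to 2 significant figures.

1.0 years

Areal heat capacity C = 7.08×10^8 J m⁻² K⁻¹ (given).
Relaxation time τ = C / λ = 7.08×10^8 / 22.5 = 3.15×10^7 s.
In years: 3.15×10^7 s / (3.156×10^7 s/year) = 0.997 years.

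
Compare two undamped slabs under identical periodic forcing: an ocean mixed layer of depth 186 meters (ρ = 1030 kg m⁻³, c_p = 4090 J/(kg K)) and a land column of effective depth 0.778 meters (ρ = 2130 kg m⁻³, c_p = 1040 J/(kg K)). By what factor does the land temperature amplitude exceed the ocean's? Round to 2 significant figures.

C_ocean = 1030 × 4090 × 186 = 7.84×10^8 J/(m²·K).
C_land = 2130 × 1040 × 0.778 = 1.72×10^6 J/(m²·K).
Undamped amplitude ∝ 1/C, so A_land/A_ocean = C_ocean/C_land = 455.

450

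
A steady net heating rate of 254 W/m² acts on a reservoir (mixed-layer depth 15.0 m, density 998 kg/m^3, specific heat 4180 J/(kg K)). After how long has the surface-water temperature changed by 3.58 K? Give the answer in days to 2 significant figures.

10 days

Areal heat capacity C = ρ c_p D = 998 × 4180 × 15.0 = 6.26×10^7 J/(m^2 K).
Time required: Δt = C ΔT / F = 6.26×10^7 × 3.58 / 254 = 8.82×10^5 s.
In days: 8.82×10^5 s / (86400 s/day) = 10.2 days.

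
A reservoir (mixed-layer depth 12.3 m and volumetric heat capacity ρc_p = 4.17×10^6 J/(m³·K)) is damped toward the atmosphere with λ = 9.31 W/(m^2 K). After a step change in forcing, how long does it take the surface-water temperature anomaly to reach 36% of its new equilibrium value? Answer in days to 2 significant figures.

28 days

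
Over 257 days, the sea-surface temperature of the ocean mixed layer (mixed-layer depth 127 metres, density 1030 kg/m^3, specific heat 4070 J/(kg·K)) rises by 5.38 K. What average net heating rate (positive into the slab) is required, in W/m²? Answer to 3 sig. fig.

129

Areal heat capacity C = ρ c_p D = 1030 × 4070 × 127 = 5.32×10^8 J/(m²·K).
Required heat per unit area: Q = C ΔT = 5.32×10^8 × 5.38 = 2.86×10^9 J/m².
Flux F = Q / Δt = 2.86×10^9 / 2.22×10^7 s = 129 W/m².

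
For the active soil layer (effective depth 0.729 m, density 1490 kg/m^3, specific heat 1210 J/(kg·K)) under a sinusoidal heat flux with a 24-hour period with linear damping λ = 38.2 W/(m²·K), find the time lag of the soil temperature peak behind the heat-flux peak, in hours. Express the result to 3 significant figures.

4.55 hours

Areal heat capacity C = ρ c_p D = 1490 × 1210 × 0.729 = 1.31×10^6 J/(m^2 K).
ω = 2π / 86400 s = 7.27×10^-5 s⁻¹.
Phase lag φ = arctan(Cω/λ) = arctan(95.6/38.2) = 1.19 rad.
Time lag = φ / ω = 1.19 / 7.27×10^-5 = 16400 s = 4.55 hours.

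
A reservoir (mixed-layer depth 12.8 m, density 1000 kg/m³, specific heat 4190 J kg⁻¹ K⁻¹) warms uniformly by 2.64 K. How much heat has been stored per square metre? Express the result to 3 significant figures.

1.42×10^8

Areal heat capacity C = ρ c_p D = 1000 × 4190 × 12.8 = 5.36×10^7 J m⁻² K⁻¹.
ΔQ = C ΔT = 5.36×10^7 × 2.64 = 1.42×10^8 J/m².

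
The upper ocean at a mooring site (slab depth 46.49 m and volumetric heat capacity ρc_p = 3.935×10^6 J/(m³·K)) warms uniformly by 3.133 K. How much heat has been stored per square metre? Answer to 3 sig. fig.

Areal heat capacity C = ρc_p × D = 3.935×10^6 × 46.49 = 1.83×10^8 J/(m²·K).
ΔQ = C ΔT = 1.83×10^8 × 3.133 = 5.73×10^8 J/m².

5.73×10^8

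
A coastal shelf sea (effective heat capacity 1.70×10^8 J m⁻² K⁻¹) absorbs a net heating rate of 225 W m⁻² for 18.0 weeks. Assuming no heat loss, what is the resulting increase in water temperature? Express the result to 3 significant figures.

Areal heat capacity C = 1.70×10^8 J m⁻² K⁻¹ (given).
Net heat input Q = F Δt = 225 × (18.0 weeks × 6.048×10^5 s/week) = 2.45×10^9 J/m².
ΔT = Q / C = 2.45×10^9 / 1.70×10^8 = 14.4 K.

14.4 K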